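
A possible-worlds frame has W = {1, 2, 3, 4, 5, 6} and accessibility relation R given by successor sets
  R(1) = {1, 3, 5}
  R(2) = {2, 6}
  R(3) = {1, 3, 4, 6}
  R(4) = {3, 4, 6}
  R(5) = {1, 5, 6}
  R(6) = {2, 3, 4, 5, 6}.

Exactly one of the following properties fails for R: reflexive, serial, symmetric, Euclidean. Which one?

Reflexive: yes — every world is R-related to itself.
Serial: yes — every world has a successor (e.g. 1 R 1).
Symmetric: yes — every pair in R has its reverse in R.
Euclidean: no — 1 R 3 and 1 R 5, but not 3 R 5.
Only Euclidean fails.

Euclidean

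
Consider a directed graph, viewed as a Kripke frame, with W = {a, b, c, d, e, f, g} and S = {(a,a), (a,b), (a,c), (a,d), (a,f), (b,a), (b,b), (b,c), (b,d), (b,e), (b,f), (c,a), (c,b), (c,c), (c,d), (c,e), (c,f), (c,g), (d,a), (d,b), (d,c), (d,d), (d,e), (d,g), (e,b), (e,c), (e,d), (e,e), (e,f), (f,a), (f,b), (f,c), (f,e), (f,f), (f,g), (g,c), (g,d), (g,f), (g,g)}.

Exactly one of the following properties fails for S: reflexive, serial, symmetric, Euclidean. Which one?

Euclidean

Reflexive: yes — every world is S-related to itself.
Serial: yes — every world has a successor (e.g. a S a).
Symmetric: yes — every pair in S has its reverse in S.
Euclidean: no — a S d and a S f, but not d S f.
Only Euclidean fails.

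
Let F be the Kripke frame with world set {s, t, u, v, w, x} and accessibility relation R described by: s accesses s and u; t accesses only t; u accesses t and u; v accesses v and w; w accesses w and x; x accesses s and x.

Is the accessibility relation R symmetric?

No

Symmetric: no — s R u but not u R s.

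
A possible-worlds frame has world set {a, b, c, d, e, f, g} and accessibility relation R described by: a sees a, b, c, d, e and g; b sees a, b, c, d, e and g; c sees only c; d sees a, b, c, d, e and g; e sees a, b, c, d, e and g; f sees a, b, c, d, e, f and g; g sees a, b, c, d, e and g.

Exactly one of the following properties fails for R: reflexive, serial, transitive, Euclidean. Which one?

Reflexive: yes — every world is R-related to itself.
Serial: yes — every world has a successor (e.g. a R a).
Transitive: yes — every two-step R-path is closed by a direct edge.
Euclidean: no — a R c and a R b, but not c R b.
Only Euclidean fails.

Euclidean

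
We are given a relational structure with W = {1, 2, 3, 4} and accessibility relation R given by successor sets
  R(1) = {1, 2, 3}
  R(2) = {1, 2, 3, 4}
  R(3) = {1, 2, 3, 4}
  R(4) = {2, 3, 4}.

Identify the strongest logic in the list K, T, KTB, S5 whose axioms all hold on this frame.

Reflexive (axiom T): yes — every world is R-related to itself.
Symmetric (axiom B): yes — every pair in R has its reverse in R.
Euclidean (axiom 5): no — 2 R 1 and 2 R 4, but not 1 R 4.
So F validates K, T, KTB; S5 would additionally require R to be Euclidean. The strongest is KTB.

KTB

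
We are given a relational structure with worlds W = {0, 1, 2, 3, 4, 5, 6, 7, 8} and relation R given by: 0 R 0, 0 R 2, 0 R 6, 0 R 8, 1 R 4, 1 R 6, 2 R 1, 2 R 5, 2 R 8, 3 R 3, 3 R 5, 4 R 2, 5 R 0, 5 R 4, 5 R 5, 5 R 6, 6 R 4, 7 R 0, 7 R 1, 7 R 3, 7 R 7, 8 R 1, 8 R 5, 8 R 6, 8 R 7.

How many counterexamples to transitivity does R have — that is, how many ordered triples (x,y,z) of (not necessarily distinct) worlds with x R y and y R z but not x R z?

36

Enumerating: (0,2,1), (0,2,5), (0,6,4), (0,8,1), (0,8,5), (0,8,7), (1,4,2), (2,1,4), (2,1,6), (2,5,0), (2,5,4), (2,5,6), … and 24 more.
Total: 36.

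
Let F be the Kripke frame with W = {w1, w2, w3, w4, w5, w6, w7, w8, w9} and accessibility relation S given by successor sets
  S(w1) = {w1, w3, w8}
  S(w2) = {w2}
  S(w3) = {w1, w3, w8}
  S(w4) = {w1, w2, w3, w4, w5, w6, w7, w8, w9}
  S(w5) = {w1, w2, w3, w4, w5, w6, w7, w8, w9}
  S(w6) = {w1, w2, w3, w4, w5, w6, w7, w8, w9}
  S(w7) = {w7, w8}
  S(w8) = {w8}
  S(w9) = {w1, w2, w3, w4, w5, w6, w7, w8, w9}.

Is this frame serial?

Yes

Serial: yes — every world has a successor (e.g. w1 S w1).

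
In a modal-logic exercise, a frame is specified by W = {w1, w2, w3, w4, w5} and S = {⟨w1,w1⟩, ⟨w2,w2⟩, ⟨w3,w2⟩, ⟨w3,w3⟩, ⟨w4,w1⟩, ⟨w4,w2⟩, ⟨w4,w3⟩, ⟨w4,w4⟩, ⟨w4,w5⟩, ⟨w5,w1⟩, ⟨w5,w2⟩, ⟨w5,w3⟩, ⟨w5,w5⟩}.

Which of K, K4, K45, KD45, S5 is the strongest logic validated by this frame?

K4

Transitive (axiom 4): yes — every two-step S-path is closed by a direct edge.
Euclidean (axiom 5): no — w4 S w1 and w4 S w2, but not w1 S w2.
Serial (axiom D): yes — every world has a successor (e.g. w1 S w1).
Reflexive (axiom T): yes — every world is S-related to itself.
So F validates K, K4; K45 would additionally require S to be Euclidean. The strongest is K4.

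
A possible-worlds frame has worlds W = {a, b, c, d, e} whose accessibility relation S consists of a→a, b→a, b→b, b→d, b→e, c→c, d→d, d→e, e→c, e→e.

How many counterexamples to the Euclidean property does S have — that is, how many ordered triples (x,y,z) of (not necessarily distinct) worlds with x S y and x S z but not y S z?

Enumerating: (b,a,b), (b,a,d), (b,a,e), (b,d,a), (b,d,b), (b,e,a), (b,e,b), (b,e,d), (d,e,d), (e,c,e).

10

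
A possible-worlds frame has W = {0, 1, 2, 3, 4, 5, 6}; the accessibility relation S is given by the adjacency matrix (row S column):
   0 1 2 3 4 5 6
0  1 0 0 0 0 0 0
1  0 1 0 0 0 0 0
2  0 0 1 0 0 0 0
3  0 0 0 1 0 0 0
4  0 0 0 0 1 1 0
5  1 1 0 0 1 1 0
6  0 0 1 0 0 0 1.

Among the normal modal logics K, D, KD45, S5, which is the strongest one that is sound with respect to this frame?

Serial (axiom D): yes — every world has a successor (e.g. 0 S 0).
Transitive (axiom 4): no — 4 S 5 and 5 S 0, but not 4 S 0.
Euclidean (axiom 5): no — 5 S 0 and 5 S 1, but not 0 S 1.
Reflexive (axiom T): yes — every world is S-related to itself.
So F validates K, D; KD45 would additionally require S to be Euclidean and transitive. The strongest is D.

D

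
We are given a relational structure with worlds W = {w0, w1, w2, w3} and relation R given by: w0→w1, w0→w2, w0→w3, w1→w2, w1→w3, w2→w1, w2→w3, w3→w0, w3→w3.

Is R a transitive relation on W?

Transitive: no — w1 R w3 and w3 R w0, but not w1 R w0.

No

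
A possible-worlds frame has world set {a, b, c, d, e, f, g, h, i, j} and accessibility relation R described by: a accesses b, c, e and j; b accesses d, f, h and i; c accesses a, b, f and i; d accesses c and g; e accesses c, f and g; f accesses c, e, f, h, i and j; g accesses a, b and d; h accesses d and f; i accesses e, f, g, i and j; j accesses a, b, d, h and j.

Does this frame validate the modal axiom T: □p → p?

By correspondence theory, T is valid on a frame iff R is reflexive.
Reflexive: no — a is not related to itself.

No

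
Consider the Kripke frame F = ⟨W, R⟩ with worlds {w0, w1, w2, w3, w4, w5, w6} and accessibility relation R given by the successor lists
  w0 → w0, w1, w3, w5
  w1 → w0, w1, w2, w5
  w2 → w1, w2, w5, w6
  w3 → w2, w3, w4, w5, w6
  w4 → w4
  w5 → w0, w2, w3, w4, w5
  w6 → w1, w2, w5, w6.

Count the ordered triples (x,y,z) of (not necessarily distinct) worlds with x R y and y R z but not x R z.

Enumerating: (w0,w1,w2), (w0,w3,w2), (w0,w3,w4), (w0,w3,w6), (w0,w5,w2), (w0,w5,w4), (w1,w0,w3), (w1,w2,w6), (w1,w5,w3), (w1,w5,w4), (w2,w1,w0), (w2,w5,w0), … and 13 more.
Total: 25.

25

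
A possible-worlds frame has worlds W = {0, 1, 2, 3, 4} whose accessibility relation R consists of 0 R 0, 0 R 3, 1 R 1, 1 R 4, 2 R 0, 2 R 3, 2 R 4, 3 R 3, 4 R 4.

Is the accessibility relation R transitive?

Transitive: yes — every two-step R-path is closed by a direct edge.

Yes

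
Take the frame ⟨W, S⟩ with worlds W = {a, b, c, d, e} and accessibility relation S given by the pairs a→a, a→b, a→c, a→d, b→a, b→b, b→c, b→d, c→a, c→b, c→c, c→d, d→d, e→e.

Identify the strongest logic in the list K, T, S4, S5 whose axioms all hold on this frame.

S4

Reflexive (axiom T): yes — every world is S-related to itself.
Transitive (axiom 4): yes — every two-step S-path is closed by a direct edge.
Euclidean (axiom 5): no — a S d and a S b, but not d S b.
So F validates K, T, S4; S5 would additionally require S to be Euclidean. The strongest is S4.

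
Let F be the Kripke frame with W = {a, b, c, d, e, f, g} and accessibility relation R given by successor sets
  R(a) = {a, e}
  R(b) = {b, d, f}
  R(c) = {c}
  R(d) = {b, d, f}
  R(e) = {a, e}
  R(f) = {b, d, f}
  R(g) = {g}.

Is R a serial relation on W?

Serial: yes — every world has a successor (e.g. a R a).

Yes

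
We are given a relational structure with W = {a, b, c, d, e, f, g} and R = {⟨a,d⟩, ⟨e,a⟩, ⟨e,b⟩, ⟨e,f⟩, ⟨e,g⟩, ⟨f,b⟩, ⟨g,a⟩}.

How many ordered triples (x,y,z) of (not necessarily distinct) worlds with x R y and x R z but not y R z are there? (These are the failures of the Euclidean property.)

17

Enumerating: (a,d,d), (e,a,a), (e,a,b), (e,a,f), (e,a,g), (e,b,a), (e,b,b), (e,b,f), (e,b,g), (e,f,a), (e,f,f), (e,f,g), (e,g,b), (e,g,f), (e,g,g), (f,b,b), (g,a,a).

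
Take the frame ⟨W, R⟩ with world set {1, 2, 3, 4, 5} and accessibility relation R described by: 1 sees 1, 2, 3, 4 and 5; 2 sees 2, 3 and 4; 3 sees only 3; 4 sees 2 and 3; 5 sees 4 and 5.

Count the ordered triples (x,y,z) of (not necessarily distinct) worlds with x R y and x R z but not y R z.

18

Enumerating: (1,2,1), (1,2,5), (1,3,1), (1,3,2), (1,3,4), (1,3,5), (1,4,1), (1,4,4), (1,4,5), (1,5,1), (1,5,2), (1,5,3), (2,3,2), (2,3,4), (2,4,4), (4,3,2), (5,4,4), (5,4,5).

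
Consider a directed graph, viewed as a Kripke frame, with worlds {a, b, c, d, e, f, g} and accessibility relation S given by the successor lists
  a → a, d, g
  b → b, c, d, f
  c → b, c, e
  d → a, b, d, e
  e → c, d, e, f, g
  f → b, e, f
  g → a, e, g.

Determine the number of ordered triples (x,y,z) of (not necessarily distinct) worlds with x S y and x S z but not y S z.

Enumerating: (a,d,g), (a,g,d), (b,c,d), (b,c,f), (b,d,c), (b,d,f), (b,f,c), (b,f,d), (c,b,e), (c,e,b), (d,a,b), (d,a,e), … and 20 more.
Total: 32.

32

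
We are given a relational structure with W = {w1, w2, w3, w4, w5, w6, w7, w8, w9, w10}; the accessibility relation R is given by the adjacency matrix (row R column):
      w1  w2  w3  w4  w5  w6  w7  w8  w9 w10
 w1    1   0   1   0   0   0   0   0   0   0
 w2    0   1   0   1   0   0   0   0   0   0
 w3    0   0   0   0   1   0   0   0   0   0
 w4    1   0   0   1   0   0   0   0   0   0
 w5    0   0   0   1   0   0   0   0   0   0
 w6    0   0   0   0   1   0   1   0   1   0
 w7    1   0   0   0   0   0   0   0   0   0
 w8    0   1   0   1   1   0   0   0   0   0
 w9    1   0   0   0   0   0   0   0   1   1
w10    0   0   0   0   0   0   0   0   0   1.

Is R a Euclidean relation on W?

No

Euclidean: no — w6 R w5 and w6 R w7, but not w5 R w7.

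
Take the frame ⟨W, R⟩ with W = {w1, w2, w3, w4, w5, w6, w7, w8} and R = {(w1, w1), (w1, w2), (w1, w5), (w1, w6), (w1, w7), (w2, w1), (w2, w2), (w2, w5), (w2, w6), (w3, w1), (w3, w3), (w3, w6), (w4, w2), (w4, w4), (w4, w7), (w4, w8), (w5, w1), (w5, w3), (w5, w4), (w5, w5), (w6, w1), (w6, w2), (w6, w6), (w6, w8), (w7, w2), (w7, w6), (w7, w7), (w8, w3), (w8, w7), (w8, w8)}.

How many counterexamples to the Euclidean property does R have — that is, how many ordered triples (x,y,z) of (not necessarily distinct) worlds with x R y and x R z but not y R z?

Enumerating: (w1,w2,w7), (w1,w5,w2), (w1,w5,w6), (w1,w5,w7), (w1,w6,w5), (w1,w6,w7), (w1,w7,w1), (w1,w7,w5), (w2,w5,w2), (w2,w5,w6), (w2,w6,w5), (w3,w1,w3), … and 26 more.
Total: 38.

38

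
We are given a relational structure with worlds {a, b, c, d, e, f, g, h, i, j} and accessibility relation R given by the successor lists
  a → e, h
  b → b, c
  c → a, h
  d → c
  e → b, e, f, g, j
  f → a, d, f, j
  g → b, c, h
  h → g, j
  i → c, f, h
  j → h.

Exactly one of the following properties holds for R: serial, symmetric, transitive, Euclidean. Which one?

serial

Serial: yes — every world has a successor (e.g. a R e).
Symmetric: no — a R e but not e R a.
Transitive: no — a R e and e R b, but not a R b.
Euclidean: no — a R e and a R h, but not e R h.
Only serial holds.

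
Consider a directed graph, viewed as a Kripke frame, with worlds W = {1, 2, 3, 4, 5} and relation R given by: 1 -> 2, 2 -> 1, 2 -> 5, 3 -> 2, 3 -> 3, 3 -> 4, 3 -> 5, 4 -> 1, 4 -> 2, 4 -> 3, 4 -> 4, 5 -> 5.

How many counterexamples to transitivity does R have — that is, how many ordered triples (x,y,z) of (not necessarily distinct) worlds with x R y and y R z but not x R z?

Enumerating: (1,2,1), (1,2,5), (2,1,2), (3,2,1), (3,4,1), (4,2,5), (4,3,5).

7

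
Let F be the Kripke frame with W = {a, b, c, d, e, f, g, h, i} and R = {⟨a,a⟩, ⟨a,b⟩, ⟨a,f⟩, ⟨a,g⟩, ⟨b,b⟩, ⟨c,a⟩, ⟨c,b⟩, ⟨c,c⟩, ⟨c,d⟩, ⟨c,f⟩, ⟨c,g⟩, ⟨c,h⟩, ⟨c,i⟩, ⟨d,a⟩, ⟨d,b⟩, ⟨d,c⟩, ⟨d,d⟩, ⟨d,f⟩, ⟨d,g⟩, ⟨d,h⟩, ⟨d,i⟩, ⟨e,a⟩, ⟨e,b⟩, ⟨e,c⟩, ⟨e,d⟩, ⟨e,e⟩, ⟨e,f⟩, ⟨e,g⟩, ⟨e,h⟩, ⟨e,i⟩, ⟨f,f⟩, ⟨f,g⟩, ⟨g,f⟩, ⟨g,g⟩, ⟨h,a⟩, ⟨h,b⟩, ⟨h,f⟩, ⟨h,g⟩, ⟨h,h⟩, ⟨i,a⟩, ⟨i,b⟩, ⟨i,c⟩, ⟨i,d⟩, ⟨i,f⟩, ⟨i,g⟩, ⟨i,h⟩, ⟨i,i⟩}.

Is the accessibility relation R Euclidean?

No

Euclidean: no — a R b and a R f, but not b R f.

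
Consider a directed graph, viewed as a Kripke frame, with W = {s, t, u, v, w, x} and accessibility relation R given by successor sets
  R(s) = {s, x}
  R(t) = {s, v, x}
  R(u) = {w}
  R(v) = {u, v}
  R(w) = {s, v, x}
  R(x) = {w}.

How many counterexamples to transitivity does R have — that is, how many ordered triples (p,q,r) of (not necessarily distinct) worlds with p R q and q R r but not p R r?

12

Enumerating: (s,x,w), (t,v,u), (t,x,w), (u,w,s), (u,w,v), (u,w,x), (v,u,w), (w,v,u), (w,x,w), (x,w,s), (x,w,v), (x,w,x).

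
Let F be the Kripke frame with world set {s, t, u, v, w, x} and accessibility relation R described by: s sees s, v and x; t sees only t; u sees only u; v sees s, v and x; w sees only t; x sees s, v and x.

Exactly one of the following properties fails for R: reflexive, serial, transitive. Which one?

Reflexive: no — w is not related to itself.
Serial: yes — every world has a successor (e.g. s R s).
Transitive: yes — every two-step R-path is closed by a direct edge.
Only reflexive fails.

reflexive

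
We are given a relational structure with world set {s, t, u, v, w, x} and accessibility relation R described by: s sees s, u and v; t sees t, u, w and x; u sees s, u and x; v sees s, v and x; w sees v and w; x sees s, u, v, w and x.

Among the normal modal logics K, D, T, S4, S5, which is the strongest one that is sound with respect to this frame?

Serial (axiom D): yes — every world has a successor (e.g. s R s).
Reflexive (axiom T): yes — every world is R-related to itself.
Transitive (axiom 4): no — s R u and u R x, but not s R x.
Euclidean (axiom 5): no — s R u and s R v, but not u R v.
So F validates K, D, T; S4 would additionally require R to be transitive. The strongest is T.

T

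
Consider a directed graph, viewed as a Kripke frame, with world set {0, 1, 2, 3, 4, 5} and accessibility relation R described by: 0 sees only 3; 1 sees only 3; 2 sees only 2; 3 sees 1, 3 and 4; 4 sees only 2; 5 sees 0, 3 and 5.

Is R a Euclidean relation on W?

Euclidean: no — 3 R 1 and 3 R 4, but not 1 R 4.

No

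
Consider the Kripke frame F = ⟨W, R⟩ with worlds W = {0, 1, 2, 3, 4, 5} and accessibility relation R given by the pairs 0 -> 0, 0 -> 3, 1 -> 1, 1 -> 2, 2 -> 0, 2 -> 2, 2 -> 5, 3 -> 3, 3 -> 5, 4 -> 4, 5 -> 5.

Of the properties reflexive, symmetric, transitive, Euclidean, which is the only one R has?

Reflexive: yes — every world is R-related to itself.
Symmetric: no — 0 R 3 but not 3 R 0.
Transitive: no — 0 R 3 and 3 R 5, but not 0 R 5.
Euclidean: no — 2 R 0 and 2 R 5, but not 0 R 5.
Only reflexive holds.

reflexive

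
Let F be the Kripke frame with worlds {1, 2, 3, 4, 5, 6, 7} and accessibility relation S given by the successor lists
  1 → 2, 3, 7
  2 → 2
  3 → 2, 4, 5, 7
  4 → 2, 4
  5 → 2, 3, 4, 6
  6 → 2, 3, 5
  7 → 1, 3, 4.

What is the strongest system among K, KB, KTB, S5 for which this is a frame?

K

Symmetric (axiom B): no — 1 S 2 but not 2 S 1.
Reflexive (axiom T): no — 1 is not related to itself.
Euclidean (axiom 5): no — 1 S 2 and 1 S 3, but not 2 S 3.
So F validates K; KB would additionally require S to be symmetric. The strongest is K.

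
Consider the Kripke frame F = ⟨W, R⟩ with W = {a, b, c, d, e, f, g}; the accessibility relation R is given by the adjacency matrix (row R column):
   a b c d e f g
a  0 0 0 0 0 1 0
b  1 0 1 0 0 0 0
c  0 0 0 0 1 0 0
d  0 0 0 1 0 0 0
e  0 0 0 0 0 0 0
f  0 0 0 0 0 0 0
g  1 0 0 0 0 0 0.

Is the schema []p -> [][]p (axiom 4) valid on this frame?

No

The schema 4 characterises exactly the transitive frames.
Transitive: no — b R a and a R f, but not b R f.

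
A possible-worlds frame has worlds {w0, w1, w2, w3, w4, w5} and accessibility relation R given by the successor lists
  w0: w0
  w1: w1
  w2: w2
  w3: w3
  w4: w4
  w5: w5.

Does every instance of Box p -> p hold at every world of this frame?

The schema T characterises exactly the reflexive frames.
Reflexive: yes — every world is R-related to itself.

Yes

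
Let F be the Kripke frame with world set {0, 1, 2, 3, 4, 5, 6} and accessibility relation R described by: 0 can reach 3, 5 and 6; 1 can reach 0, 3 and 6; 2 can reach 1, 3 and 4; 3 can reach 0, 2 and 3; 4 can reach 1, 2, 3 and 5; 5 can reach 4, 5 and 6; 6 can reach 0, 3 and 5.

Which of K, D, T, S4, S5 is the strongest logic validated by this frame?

D

Serial (axiom D): yes — every world has a successor (e.g. 0 R 3).
Reflexive (axiom T): no — 0 is not related to itself.
Transitive (axiom 4): no — 0 R 3 and 3 R 2, but not 0 R 2.
Euclidean (axiom 5): no — 0 R 3 and 0 R 5, but not 3 R 5.
So F validates K, D; T would additionally require R to be reflexive. The strongest is D.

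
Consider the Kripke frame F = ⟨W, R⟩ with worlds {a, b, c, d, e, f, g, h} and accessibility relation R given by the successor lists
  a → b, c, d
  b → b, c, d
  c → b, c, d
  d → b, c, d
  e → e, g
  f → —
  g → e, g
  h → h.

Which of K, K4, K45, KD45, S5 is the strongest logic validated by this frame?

K45

Transitive (axiom 4): yes — every two-step R-path is closed by a direct edge.
Euclidean (axiom 5): yes — any two successors of a common world are R-related.
Serial (axiom D): no — f has no R-successor.
Reflexive (axiom T): no — a is not related to itself.
So F validates K, K4, K45; KD45 would additionally require R to be serial. The strongest is K45.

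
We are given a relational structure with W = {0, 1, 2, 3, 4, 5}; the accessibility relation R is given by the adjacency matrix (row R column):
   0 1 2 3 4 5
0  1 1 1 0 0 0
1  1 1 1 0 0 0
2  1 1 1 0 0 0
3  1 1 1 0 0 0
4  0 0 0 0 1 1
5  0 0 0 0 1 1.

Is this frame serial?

Yes

Serial: yes — every world has a successor (e.g. 0 R 0).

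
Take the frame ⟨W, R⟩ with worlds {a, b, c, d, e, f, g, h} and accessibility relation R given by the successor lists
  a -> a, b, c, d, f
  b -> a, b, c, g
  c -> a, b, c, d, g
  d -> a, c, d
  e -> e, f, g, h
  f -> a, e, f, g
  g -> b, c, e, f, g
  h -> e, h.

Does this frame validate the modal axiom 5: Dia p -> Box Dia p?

No

The schema 5 characterises exactly the Euclidean frames.
Euclidean: no — a R b and a R d, but not b R d.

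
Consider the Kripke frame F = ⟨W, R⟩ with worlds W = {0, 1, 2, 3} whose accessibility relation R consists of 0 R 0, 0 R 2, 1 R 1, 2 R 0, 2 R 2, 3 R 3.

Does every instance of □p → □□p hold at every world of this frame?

Yes

The schema 4 characterises exactly the transitive frames.
Transitive: yes — every two-step R-path is closed by a direct edge.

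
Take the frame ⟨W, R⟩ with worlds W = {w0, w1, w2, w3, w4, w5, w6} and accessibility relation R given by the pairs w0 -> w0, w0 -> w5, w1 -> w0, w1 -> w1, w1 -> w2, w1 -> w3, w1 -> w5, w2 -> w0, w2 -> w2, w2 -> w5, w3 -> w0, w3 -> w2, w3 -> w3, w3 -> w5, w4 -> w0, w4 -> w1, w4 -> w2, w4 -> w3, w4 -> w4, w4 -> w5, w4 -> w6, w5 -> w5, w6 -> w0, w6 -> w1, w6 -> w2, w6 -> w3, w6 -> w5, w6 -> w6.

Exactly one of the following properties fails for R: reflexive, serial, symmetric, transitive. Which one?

symmetric

Reflexive: yes — every world is R-related to itself.
Serial: yes — every world has a successor (e.g. w0 R w0).
Symmetric: no — w0 R w5 but not w5 R w0.
Transitive: yes — every two-step R-path is closed by a direct edge.
Only symmetric fails.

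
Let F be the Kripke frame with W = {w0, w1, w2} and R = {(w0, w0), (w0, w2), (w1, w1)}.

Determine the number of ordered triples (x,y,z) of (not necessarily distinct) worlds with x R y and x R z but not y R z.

2

Enumerating: (w0,w2,w0), (w0,w2,w2).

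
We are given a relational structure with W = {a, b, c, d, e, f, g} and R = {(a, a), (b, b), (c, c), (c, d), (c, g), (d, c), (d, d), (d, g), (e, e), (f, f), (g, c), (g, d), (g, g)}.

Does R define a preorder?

Reflexive: yes — every world is R-related to itself.
Transitive: yes — every two-step R-path is closed by a direct edge.
So R is a preorder.

Yes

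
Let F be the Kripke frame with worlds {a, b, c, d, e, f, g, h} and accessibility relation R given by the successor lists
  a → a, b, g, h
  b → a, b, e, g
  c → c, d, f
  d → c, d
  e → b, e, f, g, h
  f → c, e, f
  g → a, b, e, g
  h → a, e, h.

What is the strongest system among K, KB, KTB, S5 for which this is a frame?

Symmetric (axiom B): yes — every pair in R has its reverse in R.
Reflexive (axiom T): yes — every world is R-related to itself.
Euclidean (axiom 5): no — a R b and a R h, but not b R h.
So F validates K, KB, KTB; S5 would additionally require R to be Euclidean. The strongest is KTB.

KTB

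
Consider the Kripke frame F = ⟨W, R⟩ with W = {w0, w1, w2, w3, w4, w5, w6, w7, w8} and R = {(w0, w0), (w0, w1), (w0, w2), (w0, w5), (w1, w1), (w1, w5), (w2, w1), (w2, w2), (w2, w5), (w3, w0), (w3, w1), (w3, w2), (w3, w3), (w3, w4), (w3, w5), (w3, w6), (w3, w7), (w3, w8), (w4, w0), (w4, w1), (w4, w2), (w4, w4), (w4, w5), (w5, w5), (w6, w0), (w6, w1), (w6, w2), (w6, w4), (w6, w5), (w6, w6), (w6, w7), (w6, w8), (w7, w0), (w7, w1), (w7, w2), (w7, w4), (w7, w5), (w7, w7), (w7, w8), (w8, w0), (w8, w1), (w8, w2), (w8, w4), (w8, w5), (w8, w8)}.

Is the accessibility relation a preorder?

Yes

Reflexive: yes — every world is R-related to itself.
Transitive: yes — every two-step R-path is closed by a direct edge.
So R is a preorder.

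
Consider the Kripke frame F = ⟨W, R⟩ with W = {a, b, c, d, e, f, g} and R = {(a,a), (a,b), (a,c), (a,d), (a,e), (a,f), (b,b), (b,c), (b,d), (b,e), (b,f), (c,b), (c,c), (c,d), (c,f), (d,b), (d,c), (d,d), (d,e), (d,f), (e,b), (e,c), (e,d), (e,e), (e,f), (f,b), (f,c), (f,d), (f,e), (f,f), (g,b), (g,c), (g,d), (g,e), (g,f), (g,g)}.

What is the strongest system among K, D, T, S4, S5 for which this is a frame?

Serial (axiom D): yes — every world has a successor (e.g. a R a).
Reflexive (axiom T): yes — every world is R-related to itself.
Transitive (axiom 4): no — c R b and b R e, but not c R e.
Euclidean (axiom 5): no — a R c and a R e, but not c R e.
So F validates K, D, T; S4 would additionally require R to be transitive. The strongest is T.

T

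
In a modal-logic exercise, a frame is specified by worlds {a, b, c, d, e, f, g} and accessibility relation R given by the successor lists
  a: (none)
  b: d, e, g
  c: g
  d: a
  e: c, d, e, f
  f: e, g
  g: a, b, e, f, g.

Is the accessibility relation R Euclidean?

Euclidean: no — b R d and b R e, but not d R e.

No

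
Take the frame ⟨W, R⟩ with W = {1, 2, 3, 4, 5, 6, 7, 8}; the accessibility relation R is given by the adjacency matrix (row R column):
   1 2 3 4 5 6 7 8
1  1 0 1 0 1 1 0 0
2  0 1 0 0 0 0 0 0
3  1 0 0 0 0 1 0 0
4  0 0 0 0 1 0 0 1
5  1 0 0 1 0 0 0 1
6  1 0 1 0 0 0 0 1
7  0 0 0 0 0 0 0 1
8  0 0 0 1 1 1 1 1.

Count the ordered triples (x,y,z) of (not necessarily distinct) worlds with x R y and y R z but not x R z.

Enumerating: (1,5,4), (1,5,8), (1,6,8), (3,1,3), (3,1,5), (3,6,3), (3,6,8), (4,5,1), (4,5,4), (4,8,4), (4,8,6), (4,8,7), … and 21 more.
Total: 33.

33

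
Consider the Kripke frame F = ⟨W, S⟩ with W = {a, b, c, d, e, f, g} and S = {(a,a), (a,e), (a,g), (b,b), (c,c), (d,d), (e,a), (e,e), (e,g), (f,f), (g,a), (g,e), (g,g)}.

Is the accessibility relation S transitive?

Yes

Transitive: yes — every two-step S-path is closed by a direct edge.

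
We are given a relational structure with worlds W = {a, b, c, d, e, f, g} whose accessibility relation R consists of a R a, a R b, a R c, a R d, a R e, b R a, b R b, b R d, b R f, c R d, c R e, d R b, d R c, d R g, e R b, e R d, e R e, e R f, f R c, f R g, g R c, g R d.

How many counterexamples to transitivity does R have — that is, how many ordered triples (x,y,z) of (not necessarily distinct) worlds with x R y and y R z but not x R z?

Enumerating: (a,b,f), (a,d,g), (a,e,f), (b,a,c), (b,a,e), (b,d,c), (b,d,g), (b,f,c), (b,f,g), (c,d,b), (c,d,c), (c,d,g), … and 19 more.
Total: 31.

31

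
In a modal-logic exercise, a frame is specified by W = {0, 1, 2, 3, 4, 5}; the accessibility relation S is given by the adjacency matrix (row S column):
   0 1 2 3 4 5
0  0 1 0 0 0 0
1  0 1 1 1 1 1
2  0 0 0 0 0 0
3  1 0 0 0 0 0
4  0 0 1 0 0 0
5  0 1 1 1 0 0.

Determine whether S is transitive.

No

Transitive: no — 0 S 1 and 1 S 2, but not 0 S 2.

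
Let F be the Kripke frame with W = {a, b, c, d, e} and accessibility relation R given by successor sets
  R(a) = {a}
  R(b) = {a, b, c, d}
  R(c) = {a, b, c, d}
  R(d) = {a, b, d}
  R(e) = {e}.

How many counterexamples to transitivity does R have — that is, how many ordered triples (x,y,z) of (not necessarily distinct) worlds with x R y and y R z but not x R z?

Enumerating: (d,b,c).

1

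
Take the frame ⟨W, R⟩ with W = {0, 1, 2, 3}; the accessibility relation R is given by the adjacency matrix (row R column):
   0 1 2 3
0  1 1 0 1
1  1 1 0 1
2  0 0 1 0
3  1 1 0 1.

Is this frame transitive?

Yes

Transitive: yes — every two-step R-path is closed by a direct edge.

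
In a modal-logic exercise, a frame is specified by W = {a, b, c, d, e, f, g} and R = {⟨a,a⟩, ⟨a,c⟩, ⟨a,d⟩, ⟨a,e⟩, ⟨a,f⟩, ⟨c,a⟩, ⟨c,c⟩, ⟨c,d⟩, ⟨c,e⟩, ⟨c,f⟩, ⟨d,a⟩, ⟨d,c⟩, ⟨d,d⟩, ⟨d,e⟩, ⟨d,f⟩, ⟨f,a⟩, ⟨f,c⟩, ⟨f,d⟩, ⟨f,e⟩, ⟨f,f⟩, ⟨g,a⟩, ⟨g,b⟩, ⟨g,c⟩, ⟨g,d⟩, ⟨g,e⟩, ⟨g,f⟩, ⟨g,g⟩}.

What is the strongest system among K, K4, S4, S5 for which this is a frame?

Transitive (axiom 4): yes — every two-step R-path is closed by a direct edge.
Reflexive (axiom T): no — b is not related to itself.
Euclidean (axiom 5): no — a R e and a R c, but not e R c.
So F validates K, K4; S4 would additionally require R to be reflexive. The strongest is K4.

K4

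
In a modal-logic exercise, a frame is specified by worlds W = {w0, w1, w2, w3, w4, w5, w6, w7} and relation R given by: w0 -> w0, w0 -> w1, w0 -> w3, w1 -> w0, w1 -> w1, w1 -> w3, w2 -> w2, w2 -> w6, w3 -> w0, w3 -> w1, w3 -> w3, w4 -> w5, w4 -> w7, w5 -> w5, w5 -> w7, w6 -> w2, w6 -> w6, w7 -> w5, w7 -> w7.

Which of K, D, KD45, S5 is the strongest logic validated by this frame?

KD45

Serial (axiom D): yes — every world has a successor (e.g. w0 R w0).
Transitive (axiom 4): yes — every two-step R-path is closed by a direct edge.
Euclidean (axiom 5): yes — any two successors of a common world are R-related.
Reflexive (axiom T): no — w4 is not related to itself.
So F validates K, D, KD45; S5 would additionally require R to be reflexive. The strongest is KD45.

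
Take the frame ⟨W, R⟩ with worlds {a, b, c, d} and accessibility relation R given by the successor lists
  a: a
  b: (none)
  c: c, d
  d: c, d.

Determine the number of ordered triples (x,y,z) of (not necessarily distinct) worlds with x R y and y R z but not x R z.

0

R is transitive; there are no such tuples.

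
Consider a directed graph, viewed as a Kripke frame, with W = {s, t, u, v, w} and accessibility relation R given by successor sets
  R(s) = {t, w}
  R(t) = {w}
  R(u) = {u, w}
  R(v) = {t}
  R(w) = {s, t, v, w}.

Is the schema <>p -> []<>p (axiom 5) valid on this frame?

Axiom 5 corresponds to the accessibility relation being Euclidean.
Euclidean: no — w R s and w R v, but not s R v.

No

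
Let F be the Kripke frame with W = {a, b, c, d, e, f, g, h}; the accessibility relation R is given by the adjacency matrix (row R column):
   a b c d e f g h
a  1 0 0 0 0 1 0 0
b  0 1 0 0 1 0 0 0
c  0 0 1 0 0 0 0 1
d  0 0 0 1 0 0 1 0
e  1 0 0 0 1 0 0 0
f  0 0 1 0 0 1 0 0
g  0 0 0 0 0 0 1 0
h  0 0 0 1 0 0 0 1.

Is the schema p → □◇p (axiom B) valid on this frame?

By correspondence theory, B is valid on a frame iff R is symmetric.
Symmetric: no — a R f but not f R a.

No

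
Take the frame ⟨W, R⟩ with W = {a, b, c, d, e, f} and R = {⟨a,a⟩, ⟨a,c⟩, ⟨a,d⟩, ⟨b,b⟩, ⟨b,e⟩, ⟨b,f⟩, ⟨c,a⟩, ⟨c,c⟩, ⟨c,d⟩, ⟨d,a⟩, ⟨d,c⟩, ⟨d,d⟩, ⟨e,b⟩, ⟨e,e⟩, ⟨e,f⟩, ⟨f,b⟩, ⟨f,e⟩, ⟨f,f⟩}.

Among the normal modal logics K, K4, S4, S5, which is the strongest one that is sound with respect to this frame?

S5

Transitive (axiom 4): yes — every two-step R-path is closed by a direct edge.
Reflexive (axiom T): yes — every world is R-related to itself.
Euclidean (axiom 5): yes — any two successors of a common world are R-related.
So F validates K, K4, S4, S5. The strongest is S5.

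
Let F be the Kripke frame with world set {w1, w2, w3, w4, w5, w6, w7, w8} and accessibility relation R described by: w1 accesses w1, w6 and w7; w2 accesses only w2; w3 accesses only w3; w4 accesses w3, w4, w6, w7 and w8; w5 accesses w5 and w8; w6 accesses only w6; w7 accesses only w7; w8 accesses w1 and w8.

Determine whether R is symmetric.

Symmetric: no — w1 R w6 but not w6 R w1.

No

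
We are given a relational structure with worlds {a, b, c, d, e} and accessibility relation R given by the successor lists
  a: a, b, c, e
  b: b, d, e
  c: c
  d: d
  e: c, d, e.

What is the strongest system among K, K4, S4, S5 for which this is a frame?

K

Transitive (axiom 4): no — a R b and b R d, but not a R d.
Reflexive (axiom T): yes — every world is R-related to itself.
Euclidean (axiom 5): no — a R b and a R c, but not b R c.
So F validates K; K4 would additionally require R to be transitive. The strongest is K.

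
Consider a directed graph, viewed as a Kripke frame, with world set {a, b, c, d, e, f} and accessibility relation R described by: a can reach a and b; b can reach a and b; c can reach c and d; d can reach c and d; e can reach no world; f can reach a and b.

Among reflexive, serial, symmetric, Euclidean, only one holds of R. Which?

Euclidean

Reflexive: no — e is not related to itself.
Serial: no — e has no R-successor.
Symmetric: no — f R a but not a R f.
Euclidean: yes — any two successors of a common world are R-related.
Only Euclidean holds.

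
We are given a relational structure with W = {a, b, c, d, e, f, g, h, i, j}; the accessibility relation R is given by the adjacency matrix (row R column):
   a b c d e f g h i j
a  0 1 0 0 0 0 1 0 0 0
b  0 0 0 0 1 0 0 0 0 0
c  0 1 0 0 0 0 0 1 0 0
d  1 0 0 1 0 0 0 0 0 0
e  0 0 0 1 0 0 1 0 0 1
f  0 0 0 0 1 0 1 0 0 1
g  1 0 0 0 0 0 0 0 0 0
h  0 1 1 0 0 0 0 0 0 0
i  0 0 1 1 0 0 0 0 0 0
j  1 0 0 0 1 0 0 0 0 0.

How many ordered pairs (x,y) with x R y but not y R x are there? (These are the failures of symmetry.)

Enumerating: (a,b), (b,e), (c,b), (d,a), (e,d), (e,g), (f,e), (f,g), (f,j), (h,b), (i,c), (i,d), (j,a).

13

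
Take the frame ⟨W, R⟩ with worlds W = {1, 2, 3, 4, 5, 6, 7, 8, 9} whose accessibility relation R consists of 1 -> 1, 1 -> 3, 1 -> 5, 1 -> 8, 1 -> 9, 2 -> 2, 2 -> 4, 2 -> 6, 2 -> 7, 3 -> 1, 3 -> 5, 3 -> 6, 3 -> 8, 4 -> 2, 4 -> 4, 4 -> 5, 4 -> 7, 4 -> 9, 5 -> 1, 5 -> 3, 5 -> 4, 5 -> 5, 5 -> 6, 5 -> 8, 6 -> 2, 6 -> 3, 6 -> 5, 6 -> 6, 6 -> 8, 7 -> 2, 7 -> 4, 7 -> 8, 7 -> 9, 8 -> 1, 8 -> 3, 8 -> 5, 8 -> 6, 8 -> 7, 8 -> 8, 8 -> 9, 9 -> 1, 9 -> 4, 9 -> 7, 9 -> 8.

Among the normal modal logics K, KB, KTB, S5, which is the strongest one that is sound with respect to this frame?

Symmetric (axiom B): yes — every pair in R has its reverse in R.
Reflexive (axiom T): no — 3 is not related to itself.
Euclidean (axiom 5): no — 1 R 3 and 1 R 9, but not 3 R 9.
So F validates K, KB; KTB would additionally require R to be reflexive. The strongest is KB.

KB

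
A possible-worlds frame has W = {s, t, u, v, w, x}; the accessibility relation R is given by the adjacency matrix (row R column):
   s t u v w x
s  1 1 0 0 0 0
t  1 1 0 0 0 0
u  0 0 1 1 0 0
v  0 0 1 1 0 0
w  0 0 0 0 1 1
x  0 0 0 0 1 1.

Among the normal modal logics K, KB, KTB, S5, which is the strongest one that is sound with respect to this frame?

Symmetric (axiom B): yes — every pair in R has its reverse in R.
Reflexive (axiom T): yes — every world is R-related to itself.
Euclidean (axiom 5): yes — any two successors of a common world are R-related.
So F validates K, KB, KTB, S5. The strongest is S5.

S5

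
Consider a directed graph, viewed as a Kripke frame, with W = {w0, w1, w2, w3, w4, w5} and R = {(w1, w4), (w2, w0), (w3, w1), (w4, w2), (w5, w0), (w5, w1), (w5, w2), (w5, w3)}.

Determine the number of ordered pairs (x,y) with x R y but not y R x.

Enumerating: (w1,w4), (w2,w0), (w3,w1), (w4,w2), (w5,w0), (w5,w1), (w5,w2), (w5,w3).

8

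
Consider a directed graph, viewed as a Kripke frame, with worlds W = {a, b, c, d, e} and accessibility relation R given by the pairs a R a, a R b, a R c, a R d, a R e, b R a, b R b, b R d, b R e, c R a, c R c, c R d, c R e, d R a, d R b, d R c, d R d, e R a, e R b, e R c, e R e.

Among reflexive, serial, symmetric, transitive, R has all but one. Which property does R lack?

transitive

Reflexive: yes — every world is R-related to itself.
Serial: yes — every world has a successor (e.g. a R a).
Symmetric: yes — every pair in R has its reverse in R.
Transitive: no — b R a and a R c, but not b R c.
Only transitive fails.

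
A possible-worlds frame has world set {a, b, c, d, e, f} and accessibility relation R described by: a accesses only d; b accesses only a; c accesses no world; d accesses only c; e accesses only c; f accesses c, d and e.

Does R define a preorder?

No

Reflexive: no — a is not related to itself.
Transitive: no — a R d and d R c, but not a R c.
So R is not a preorder.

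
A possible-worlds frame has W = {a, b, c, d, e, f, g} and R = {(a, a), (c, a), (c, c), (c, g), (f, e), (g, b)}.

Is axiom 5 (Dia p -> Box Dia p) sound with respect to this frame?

No

Axiom 5 corresponds to the accessibility relation being Euclidean.
Euclidean: no — c R a and c R g, but not a R g.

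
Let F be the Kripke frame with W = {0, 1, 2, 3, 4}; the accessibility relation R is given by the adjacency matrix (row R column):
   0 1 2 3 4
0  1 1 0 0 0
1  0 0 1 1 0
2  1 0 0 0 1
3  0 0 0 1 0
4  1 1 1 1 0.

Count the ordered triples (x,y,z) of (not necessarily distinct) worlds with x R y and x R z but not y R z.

17

Enumerating: (0,1,0), (0,1,1), (1,2,2), (1,2,3), (1,3,2), (2,0,4), (2,4,4), (4,0,2), (4,0,3), (4,1,0), (4,1,1), (4,2,1), (4,2,2), (4,2,3), (4,3,0), (4,3,1), (4,3,2).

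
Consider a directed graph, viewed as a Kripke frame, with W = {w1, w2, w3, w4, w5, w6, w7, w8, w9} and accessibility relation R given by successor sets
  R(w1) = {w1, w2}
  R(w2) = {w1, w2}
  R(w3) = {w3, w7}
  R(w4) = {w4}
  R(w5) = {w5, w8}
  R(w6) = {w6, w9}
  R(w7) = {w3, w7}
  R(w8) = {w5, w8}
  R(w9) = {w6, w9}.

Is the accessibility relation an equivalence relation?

Yes

Reflexive: yes — every world is R-related to itself.
Symmetric: yes — every pair in R has its reverse in R.
Transitive: yes — every two-step R-path is closed by a direct edge.
So R is an equivalence relation.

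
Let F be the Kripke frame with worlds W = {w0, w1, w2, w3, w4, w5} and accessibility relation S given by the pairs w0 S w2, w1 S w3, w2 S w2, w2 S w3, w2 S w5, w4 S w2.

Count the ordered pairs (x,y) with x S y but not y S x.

Enumerating: (w0,w2), (w1,w3), (w2,w3), (w2,w5), (w4,w2).

5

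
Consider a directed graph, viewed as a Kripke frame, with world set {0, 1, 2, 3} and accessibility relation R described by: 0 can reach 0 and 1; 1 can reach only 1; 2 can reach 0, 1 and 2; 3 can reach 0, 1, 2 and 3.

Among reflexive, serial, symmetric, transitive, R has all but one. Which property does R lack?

Reflexive: yes — every world is R-related to itself.
Serial: yes — every world has a successor (e.g. 0 R 0).
Symmetric: no — 0 R 1 but not 1 R 0.
Transitive: yes — every two-step R-path is closed by a direct edge.
Only symmetric fails.

symmetric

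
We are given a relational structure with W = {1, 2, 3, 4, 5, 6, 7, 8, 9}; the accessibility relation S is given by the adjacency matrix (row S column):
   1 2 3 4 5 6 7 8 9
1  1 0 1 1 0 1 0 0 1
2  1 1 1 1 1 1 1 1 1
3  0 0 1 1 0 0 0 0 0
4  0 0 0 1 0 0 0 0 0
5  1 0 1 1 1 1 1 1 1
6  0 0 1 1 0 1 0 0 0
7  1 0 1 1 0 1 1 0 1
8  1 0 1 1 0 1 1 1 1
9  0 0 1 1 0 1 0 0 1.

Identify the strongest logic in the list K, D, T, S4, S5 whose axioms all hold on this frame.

Serial (axiom D): yes — every world has a successor (e.g. 1 S 1).
Reflexive (axiom T): yes — every world is S-related to itself.
Transitive (axiom 4): yes — every two-step S-path is closed by a direct edge.
Euclidean (axiom 5): no — 1 S 3 and 1 S 6, but not 3 S 6.
So F validates K, D, T, S4; S5 would additionally require S to be Euclidean. The strongest is S4.

S4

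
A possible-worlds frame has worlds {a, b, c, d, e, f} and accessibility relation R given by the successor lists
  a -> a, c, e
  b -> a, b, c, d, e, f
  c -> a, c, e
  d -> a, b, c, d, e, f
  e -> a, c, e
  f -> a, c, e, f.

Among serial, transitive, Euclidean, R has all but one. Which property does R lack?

Serial: yes — every world has a successor (e.g. a R a).
Transitive: yes — every two-step R-path is closed by a direct edge.
Euclidean: no — b R a and b R d, but not a R d.
Only Euclidean fails.

Euclidean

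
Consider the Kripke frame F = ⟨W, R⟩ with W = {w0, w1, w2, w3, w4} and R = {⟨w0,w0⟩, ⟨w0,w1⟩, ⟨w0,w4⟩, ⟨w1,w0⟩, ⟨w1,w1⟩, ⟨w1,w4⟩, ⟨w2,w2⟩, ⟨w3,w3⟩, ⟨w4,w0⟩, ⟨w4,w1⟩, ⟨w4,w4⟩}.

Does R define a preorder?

Reflexive: yes — every world is R-related to itself.
Transitive: yes — every two-step R-path is closed by a direct edge.
So R is a preorder.

Yes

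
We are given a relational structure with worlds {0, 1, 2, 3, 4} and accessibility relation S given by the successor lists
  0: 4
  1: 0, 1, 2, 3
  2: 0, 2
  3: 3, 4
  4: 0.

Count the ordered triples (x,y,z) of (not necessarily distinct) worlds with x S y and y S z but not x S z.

6

Enumerating: (0,4,0), (1,0,4), (1,3,4), (2,0,4), (3,4,0), (4,0,4).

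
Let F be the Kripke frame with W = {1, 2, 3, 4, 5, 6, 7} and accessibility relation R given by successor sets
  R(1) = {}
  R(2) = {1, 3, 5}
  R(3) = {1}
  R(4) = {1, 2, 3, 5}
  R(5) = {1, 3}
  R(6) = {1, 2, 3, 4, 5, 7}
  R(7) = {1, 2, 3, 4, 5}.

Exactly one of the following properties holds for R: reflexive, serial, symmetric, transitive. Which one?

Reflexive: no — 1 is not related to itself.
Serial: no — 1 has no R-successor.
Symmetric: no — 2 R 1 but not 1 R 2.
Transitive: yes — every two-step R-path is closed by a direct edge.
Only transitive holds.

transitive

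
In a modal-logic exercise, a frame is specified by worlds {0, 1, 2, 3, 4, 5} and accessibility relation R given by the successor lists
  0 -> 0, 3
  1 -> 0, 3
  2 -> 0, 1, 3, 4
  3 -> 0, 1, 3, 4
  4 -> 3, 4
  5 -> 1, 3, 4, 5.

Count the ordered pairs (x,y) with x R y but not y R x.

8

Enumerating: (1,0), (2,0), (2,1), (2,3), (2,4), (5,1), (5,3), (5,4).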